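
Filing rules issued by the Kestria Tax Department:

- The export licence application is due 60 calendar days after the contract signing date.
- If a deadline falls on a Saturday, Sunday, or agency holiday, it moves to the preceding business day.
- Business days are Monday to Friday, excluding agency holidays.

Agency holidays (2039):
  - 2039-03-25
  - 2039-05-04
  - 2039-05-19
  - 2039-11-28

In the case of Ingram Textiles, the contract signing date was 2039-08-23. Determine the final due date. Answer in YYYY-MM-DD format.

2039-10-21

From 2039-08-23, 60 calendar days later is 2039-10-22.
2039-10-22 is a Saturday, so it moves to the preceding business day, 2039-10-21 (Friday).
Final deadline: 2039-10-21.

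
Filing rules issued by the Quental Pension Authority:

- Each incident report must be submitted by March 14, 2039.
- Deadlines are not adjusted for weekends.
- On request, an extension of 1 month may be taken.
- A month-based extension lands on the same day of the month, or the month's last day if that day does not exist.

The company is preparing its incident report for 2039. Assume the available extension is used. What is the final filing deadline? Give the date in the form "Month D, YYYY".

April 14, 2039

The statutory due date is March 14, 2039.
No adjustment is made for weekends or holidays, so March 14, 2039 stands.
Applying the 1 month extension: 1 month after March 14, 2039 is April 14, 2039.
April 14, 2039 is a Thursday; no weekend or holiday adjustment applies.
Final deadline: April 14, 2039.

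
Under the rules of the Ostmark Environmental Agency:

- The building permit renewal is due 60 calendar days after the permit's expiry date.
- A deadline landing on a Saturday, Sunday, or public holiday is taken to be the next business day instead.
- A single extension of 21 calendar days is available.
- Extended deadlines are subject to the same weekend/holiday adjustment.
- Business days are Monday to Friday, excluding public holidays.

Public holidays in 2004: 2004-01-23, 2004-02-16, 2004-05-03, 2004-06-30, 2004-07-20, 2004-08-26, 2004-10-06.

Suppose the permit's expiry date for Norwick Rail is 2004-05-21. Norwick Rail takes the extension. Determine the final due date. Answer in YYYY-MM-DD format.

From 2004-05-21, 60 calendar days later is 2004-07-20.
Because 2004-07-20 is a listed holiday, the deadline becomes 2004-07-21 (Wednesday).
With the 21-day extension, 2004-07-21 becomes 2004-08-11.
Since 2004-08-11 is a Wednesday and not a holiday, the date is unchanged.
So the filing is due 2004-08-11.

2004-08-11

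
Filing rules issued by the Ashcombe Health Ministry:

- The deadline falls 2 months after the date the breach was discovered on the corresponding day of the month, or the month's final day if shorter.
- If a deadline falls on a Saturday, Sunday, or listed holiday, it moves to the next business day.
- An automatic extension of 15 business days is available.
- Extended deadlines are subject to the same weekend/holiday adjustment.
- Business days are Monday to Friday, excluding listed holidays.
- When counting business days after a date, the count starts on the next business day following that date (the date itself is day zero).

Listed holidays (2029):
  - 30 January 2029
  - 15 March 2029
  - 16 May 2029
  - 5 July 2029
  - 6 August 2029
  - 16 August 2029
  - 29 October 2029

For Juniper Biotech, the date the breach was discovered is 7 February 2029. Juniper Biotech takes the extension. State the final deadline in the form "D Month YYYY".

30 April 2029

2 months after 7 February 2029, on the same day of the month, is 7 April 2029.
7 April 2029 is a Saturday, so it moves to the next business day, 9 April 2029 (Monday).
Counting 15 further business days from 9 April 2029 reaches 30 April 2029.
30 April 2029 is a Monday and not a listed holiday, so it stands.
Final deadline: 30 April 2029.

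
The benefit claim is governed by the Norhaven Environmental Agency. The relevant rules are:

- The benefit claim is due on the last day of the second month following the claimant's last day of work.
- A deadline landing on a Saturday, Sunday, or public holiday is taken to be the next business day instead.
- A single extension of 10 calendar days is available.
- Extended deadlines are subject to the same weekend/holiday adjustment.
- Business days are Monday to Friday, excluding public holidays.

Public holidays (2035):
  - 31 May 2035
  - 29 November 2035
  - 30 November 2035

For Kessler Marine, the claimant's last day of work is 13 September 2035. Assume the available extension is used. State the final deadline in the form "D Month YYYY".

13 December 2035

2 months after 13 September 2035 is November 2035; that month ends on 30 November 2035.
30 November 2035 falls on a listed holiday. Rolling to the next business day gives 3 December 2035, a Monday.
The 10-calendar-day extension moves the deadline from 3 December 2035 to 13 December 2035.
13 December 2035 falls on a Thursday, which is a business day, so no adjustment is needed.
Deadline: 13 December 2035.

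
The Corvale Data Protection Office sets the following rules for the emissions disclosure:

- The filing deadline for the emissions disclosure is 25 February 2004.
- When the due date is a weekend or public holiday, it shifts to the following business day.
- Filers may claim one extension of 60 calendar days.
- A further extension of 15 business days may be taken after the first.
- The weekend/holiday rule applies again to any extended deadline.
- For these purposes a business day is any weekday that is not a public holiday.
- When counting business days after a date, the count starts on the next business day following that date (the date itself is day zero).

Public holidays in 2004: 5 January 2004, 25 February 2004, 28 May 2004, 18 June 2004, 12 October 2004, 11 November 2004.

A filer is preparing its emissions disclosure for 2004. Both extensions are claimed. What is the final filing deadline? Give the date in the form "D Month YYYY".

17 May 2004

Start from the fixed due date, 25 February 2004.
25 February 2004 falls on a listed holiday. Rolling to the next business day gives 26 February 2004, a Thursday.
With the 60-day extension, 26 February 2004 becomes 26 April 2004.
26 April 2004 is a Monday and not a listed holiday, so it stands.
Applying the 15-business-day extension: 15 business days after 26 April 2004 is 17 May 2004.
17 May 2004 falls on a Monday, which is a business day, so no adjustment is needed.
So the filing is due 17 May 2004.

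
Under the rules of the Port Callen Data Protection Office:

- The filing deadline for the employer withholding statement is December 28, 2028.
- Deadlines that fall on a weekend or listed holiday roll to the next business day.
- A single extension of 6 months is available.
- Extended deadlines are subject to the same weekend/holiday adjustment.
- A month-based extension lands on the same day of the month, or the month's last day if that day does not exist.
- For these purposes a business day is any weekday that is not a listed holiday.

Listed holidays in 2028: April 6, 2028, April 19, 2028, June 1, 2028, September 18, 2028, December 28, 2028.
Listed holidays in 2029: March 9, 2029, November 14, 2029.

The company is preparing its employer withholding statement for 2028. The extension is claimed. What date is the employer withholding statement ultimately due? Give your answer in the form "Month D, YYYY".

June 29, 2029

The statutory due date is December 28, 2028.
Because December 28, 2028 is a listed holiday, the deadline becomes December 29, 2028 (Friday).
The 6 months extension carries December 29, 2028 to June 29, 2029.
Since June 29, 2029 is a Friday and not a holiday, the date is unchanged.
So the filing is due June 29, 2029.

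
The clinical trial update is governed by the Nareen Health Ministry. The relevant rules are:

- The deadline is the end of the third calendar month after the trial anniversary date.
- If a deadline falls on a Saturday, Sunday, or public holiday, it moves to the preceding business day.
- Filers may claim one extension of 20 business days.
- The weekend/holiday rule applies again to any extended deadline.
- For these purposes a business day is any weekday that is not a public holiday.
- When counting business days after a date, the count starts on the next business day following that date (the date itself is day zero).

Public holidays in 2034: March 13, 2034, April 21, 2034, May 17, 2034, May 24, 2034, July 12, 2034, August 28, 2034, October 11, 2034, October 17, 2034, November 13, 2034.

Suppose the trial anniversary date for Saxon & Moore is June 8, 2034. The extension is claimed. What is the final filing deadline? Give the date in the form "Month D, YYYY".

3 months after June 8, 2034 falls in September 2034; the last day of that month is September 30, 2034.
September 30, 2034 falls on a Saturday. Rolling to the preceding business day gives September 29, 2034, a Friday.
Counting 20 further business days from September 29, 2034 reaches October 31, 2034.
Since October 31, 2034 is a Tuesday and not a holiday, the date is unchanged.
The final due date is October 31, 2034.

October 31, 2034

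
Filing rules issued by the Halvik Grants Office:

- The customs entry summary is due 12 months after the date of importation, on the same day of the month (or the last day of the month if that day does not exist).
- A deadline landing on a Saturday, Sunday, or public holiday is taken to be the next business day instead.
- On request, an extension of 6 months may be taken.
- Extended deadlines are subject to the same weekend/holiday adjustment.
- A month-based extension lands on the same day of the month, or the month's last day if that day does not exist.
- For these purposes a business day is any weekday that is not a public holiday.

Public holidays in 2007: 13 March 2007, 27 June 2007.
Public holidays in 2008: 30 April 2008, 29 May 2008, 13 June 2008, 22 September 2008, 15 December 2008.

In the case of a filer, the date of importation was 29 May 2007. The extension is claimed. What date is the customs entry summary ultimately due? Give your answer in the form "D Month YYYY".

12 months from 29 May 2007 is 29 May 2008.
29 May 2008 is a listed holiday, so it moves to the next business day, 30 May 2008 (Friday).
Add 6 months to 30 May 2008: 30 November 2008.
30 November 2008 is a Sunday, so it moves to the next business day, 1 December 2008 (Monday).
Deadline: 1 December 2008.

1 December 2008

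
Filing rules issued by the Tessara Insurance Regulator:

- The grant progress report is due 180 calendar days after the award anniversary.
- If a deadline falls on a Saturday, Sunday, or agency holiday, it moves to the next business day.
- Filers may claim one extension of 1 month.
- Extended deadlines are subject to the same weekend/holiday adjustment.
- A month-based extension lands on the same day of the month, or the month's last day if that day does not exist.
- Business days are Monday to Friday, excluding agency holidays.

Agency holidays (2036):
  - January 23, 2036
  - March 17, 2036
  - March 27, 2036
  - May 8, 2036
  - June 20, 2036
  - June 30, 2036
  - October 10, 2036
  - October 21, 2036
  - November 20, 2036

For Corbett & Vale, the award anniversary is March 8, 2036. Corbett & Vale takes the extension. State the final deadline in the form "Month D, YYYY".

October 6, 2036

From March 8, 2036, 180 calendar days later is September 4, 2036.
September 4, 2036 (Thursday) is already a business day.
Applying the 1 month extension: 1 month after September 4, 2036 is October 4, 2036.
October 4, 2036 is a Saturday; the next business day is October 6, 2036 (Monday).
Final deadline: October 6, 2036.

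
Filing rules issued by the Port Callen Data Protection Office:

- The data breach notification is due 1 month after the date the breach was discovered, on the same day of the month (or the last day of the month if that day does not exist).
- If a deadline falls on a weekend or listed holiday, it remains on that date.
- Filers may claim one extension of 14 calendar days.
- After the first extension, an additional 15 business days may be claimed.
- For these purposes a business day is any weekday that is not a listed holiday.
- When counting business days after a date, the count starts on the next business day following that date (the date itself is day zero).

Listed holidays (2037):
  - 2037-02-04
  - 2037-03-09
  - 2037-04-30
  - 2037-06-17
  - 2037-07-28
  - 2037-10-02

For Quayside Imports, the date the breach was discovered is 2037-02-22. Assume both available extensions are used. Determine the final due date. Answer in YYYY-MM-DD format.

2037-04-24

1 month from 2037-02-22 is 2037-03-22.
No adjustment is made for weekends or holidays, so 2037-03-22 stands.
The 14-calendar-day extension moves the deadline from 2037-03-22 to 2037-04-05.
2037-04-05 falls on a Sunday. The rules make no weekend/holiday allowance, so it remains 2037-04-05.
Counting 15 further business days from 2037-04-05 reaches 2037-04-24.
2037-04-24 is a Friday; no weekend or holiday adjustment applies.
So the filing is due 2037-04-24.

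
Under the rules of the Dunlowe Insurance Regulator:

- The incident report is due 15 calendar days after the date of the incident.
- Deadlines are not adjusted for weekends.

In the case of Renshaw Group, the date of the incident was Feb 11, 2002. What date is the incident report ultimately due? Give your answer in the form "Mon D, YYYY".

Feb 26, 2002

Trigger date Feb 11, 2002 + 15 calendar days = Feb 26, 2002.
Feb 26, 2002 falls on a Tuesday. The rules make no weekend/holiday allowance, so it remains Feb 26, 2002.
The final due date is Feb 26, 2002.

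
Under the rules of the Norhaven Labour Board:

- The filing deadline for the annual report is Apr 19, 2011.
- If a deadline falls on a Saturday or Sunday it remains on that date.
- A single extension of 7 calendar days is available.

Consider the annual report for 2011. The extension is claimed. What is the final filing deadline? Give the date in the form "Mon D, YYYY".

Apr 26, 2011

The statutory due date is Apr 19, 2011.
Apr 19, 2011 is a Tuesday; no weekend or holiday adjustment applies.
With the 7-day extension, Apr 19, 2011 becomes Apr 26, 2011.
Apr 26, 2011 falls on a Tuesday. The rules make no weekend/holiday allowance, so it remains Apr 26, 2011.
Deadline: Apr 26, 2011.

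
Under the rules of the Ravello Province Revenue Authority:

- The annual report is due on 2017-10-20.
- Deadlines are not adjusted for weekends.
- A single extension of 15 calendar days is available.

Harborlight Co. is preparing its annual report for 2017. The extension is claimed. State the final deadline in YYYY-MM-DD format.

2017-11-04

The statutory due date is 2017-10-20.
No adjustment is made for weekends or holidays, so 2017-10-20 stands.
Add the 15 calendar-day extension to 2017-10-20: 2017-11-04.
2017-11-04 falls on a Saturday. The rules make no weekend/holiday allowance, so it remains 2017-11-04.
Deadline: 2017-11-04.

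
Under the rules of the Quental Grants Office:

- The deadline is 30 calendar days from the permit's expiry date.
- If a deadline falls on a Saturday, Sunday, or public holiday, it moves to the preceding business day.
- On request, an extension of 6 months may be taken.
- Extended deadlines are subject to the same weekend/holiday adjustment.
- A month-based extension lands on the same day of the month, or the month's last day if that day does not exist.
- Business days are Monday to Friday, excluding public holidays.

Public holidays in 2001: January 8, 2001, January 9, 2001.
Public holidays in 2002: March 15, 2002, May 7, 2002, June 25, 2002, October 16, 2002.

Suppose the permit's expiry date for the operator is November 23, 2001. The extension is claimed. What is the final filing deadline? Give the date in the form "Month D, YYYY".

June 21, 2002

From November 23, 2001, 30 calendar days later is December 23, 2001.
December 23, 2001 falls on a Sunday. Rolling to the preceding business day gives December 21, 2001, a Friday.
Applying the 6 months extension: 6 months after December 21, 2001 is June 21, 2002.
Since June 21, 2002 is a Friday and not a holiday, the date is unchanged.
The final due date is June 21, 2002.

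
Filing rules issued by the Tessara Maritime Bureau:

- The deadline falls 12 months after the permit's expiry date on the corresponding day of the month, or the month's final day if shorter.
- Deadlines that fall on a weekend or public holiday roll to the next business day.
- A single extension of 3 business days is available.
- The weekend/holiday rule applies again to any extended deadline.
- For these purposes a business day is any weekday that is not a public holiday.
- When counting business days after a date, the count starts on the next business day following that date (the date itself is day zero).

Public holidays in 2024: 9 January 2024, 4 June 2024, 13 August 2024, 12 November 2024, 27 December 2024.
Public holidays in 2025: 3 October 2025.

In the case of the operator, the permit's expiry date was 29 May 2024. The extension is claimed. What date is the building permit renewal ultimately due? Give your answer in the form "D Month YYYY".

Moving 12 months forward from 29 May 2024 on the corresponding day gives 29 May 2025.
29 May 2025 (Thursday) is already a business day.
The 3-business-day extension runs from 29 May 2025 to 3 June 2025.
Since 3 June 2025 is a Tuesday and not a holiday, the date is unchanged.
So the filing is due 3 June 2025.

3 June 2025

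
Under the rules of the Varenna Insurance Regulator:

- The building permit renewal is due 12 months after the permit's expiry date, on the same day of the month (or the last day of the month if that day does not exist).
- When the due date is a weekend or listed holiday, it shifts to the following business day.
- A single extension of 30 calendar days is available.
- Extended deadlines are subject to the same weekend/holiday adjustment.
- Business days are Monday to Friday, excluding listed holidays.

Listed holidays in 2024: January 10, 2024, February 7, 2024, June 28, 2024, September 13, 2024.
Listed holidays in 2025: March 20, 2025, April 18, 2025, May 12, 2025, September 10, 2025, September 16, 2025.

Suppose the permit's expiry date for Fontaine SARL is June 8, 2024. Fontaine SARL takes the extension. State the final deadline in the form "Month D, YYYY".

12 months after June 8, 2024, on the same day of the month, is June 8, 2025.
June 8, 2025 is a Sunday; the next business day is June 9, 2025 (Monday).
With the 30-day extension, June 9, 2025 becomes July 9, 2025.
July 9, 2025 falls on a Wednesday, which is a business day, so no adjustment is needed.
Deadline: July 9, 2025.

July 9, 2025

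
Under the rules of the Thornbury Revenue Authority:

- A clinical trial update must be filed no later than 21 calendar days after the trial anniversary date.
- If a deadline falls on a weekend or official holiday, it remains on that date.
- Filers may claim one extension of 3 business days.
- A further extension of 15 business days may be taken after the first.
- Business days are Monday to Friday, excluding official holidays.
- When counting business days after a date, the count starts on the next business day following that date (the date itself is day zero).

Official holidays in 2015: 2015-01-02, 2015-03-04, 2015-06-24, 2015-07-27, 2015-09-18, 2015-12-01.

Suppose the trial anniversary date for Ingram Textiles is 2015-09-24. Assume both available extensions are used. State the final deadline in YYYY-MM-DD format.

2015-11-10

From 2015-09-24, 21 calendar days later is 2015-10-15.
2015-10-15 falls on a Thursday. The rules make no weekend/holiday allowance, so it remains 2015-10-15.
Applying the 3-business-day extension: 3 business days after 2015-10-15 is 2015-10-20.
2015-10-20 is a Tuesday; no weekend or holiday adjustment applies.
Counting 15 further business days from 2015-10-20 reaches 2015-11-10.
2015-11-10 is a Tuesday; no weekend or holiday adjustment applies.
So the filing is due 2015-11-10.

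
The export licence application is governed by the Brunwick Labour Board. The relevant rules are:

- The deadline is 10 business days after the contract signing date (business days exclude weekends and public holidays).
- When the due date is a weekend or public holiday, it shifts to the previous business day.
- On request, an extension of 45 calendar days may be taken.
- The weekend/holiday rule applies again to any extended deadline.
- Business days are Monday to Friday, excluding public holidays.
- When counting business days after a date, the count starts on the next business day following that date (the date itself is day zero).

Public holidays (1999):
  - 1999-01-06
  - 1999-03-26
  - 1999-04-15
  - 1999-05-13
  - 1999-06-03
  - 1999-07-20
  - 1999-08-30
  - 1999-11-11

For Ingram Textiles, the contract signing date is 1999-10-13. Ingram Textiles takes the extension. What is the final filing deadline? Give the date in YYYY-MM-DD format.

Starting the day after 1999-10-13 and counting 10 business days lands on 1999-10-27.
Since 1999-10-27 is a Wednesday and not a holiday, the date is unchanged.
With the 45-day extension, 1999-10-27 becomes 1999-12-11.
Because 1999-12-11 is a Saturday, the deadline becomes 1999-12-10 (Friday).
So the filing is due 1999-12-10.

1999-12-10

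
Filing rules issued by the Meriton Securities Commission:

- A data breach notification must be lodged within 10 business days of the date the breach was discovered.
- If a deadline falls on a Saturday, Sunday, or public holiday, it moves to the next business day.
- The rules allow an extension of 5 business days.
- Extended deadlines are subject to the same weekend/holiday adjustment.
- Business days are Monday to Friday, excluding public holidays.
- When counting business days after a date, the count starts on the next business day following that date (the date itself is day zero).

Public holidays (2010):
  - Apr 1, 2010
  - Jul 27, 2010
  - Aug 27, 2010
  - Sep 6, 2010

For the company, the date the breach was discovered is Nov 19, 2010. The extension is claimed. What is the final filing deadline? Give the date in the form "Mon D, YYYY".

Dec 10, 2010

Starting the day after Nov 19, 2010 and counting 10 business days lands on Dec 3, 2010.
Dec 3, 2010 is a Friday and not a listed holiday, so it stands.
The 5-business-day extension runs from Dec 3, 2010 to Dec 10, 2010.
Dec 10, 2010 is a Friday and not a listed holiday, so it stands.
Deadline: Dec 10, 2010.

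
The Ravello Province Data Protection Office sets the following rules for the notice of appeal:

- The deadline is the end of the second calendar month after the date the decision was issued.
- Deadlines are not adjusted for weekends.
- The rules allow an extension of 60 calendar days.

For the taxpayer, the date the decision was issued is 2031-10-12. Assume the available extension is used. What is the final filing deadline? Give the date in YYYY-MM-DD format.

2 months after 2031-10-12 is December 2031; that month ends on 2031-12-31.
No adjustment is made for weekends or holidays, so 2031-12-31 stands.
The 60-calendar-day extension moves the deadline from 2031-12-31 to 2032-02-29.
2032-02-29 falls on a Sunday. The rules make no weekend/holiday allowance, so it remains 2032-02-29.
The final due date is 2032-02-29.

2032-02-29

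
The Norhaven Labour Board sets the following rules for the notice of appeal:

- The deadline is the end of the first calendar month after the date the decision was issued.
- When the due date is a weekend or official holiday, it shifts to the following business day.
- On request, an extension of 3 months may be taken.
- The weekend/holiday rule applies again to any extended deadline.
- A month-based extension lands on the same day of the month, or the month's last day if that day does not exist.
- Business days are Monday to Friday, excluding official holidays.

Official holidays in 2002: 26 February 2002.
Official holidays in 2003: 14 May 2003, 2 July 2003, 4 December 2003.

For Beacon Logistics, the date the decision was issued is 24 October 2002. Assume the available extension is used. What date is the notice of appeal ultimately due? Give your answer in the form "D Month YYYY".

3 March 2003

1 month after 24 October 2002 falls in November 2002; the last day of that month is 30 November 2002.
Because 30 November 2002 is a Saturday, the deadline becomes 2 December 2002 (Monday).
Add 3 months to 2 December 2002: 2 March 2003.
2 March 2003 is a Sunday, so it moves to the next business day, 3 March 2003 (Monday).
So the filing is due 3 March 2003.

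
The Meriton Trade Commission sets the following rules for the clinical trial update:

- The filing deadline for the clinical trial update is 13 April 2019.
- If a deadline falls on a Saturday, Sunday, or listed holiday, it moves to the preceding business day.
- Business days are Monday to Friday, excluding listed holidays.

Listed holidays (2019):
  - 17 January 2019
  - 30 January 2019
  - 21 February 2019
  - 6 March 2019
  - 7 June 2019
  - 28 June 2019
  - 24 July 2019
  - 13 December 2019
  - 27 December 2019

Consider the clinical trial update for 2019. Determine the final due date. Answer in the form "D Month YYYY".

The stated deadline is 13 April 2019.
13 April 2019 falls on a Saturday. Rolling to the preceding business day gives 12 April 2019, a Friday.
Final deadline: 12 April 2019.

12 April 2019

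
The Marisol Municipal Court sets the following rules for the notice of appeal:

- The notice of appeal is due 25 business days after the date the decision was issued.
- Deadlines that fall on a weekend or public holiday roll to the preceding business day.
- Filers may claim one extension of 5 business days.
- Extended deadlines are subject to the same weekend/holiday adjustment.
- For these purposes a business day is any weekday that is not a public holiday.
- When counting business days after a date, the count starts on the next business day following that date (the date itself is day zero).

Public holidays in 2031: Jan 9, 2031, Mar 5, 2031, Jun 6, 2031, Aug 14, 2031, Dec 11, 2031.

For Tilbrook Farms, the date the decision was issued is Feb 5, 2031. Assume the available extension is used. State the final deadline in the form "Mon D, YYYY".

Mar 20, 2031

Counting 25 business days after Feb 5, 2031 (skipping weekends and listed holidays) reaches Mar 13, 2031.
Mar 13, 2031 (Thursday) is already a business day.
Applying the 5-business-day extension: 5 business days after Mar 13, 2031 is Mar 20, 2031.
Mar 20, 2031 is a Thursday and not a listed holiday, so it stands.
So the filing is due Mar 20, 2031.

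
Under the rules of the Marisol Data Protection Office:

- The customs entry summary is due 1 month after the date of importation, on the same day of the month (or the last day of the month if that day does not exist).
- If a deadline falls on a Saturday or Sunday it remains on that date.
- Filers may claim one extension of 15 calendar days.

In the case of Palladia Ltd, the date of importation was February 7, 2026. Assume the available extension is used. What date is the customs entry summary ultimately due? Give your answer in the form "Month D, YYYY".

March 22, 2026

1 month after February 7, 2026, on the same day of the month, is March 7, 2026.
No adjustment is made for weekends or holidays, so March 7, 2026 stands.
Applying the 15-calendar-day extension: March 7, 2026 + 15 days = March 22, 2026.
March 22, 2026 is a Sunday; no weekend or holiday adjustment applies.
Deadline: March 22, 2026.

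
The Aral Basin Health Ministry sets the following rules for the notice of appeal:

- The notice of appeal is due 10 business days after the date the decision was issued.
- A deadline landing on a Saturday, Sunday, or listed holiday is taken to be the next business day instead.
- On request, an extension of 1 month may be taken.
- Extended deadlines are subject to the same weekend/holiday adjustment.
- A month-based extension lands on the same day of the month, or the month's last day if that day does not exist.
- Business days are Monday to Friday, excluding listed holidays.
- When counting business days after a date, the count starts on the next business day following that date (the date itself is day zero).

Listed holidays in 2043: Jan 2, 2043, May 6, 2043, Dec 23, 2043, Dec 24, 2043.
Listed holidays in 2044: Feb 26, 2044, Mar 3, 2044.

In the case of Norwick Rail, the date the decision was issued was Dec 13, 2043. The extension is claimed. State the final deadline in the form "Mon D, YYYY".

Jan 29, 2044

10 business days after Dec 13, 2043, excluding weekends and holidays, is Dec 29, 2043.
Since Dec 29, 2043 is a Tuesday and not a holiday, the date is unchanged.
Add 1 month to Dec 29, 2043: Jan 29, 2044.
Jan 29, 2044 falls on a Friday, which is a business day, so no adjustment is needed.
So the filing is due Jan 29, 2044.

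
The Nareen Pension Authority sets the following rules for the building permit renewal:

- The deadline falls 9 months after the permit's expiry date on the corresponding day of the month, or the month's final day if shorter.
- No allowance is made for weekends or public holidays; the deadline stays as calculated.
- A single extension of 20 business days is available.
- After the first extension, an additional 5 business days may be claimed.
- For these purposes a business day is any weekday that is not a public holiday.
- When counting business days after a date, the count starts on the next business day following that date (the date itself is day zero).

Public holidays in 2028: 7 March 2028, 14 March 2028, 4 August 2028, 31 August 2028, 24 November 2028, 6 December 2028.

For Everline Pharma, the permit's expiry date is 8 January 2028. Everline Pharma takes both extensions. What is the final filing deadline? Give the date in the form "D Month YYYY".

10 November 2028

9 months after 8 January 2028, on the same day of the month, is 8 October 2028.
8 October 2028 is a Sunday; no weekend or holiday adjustment applies.
Applying the 20-business-day extension: 20 business days after 8 October 2028 is 3 November 2028.
No adjustment is made for weekends or holidays, so 3 November 2028 stands.
Counting 5 further business days from 3 November 2028 reaches 10 November 2028.
10 November 2028 falls on a Friday. The rules make no weekend/holiday allowance, so it remains 10 November 2028.
The final due date is 10 November 2028.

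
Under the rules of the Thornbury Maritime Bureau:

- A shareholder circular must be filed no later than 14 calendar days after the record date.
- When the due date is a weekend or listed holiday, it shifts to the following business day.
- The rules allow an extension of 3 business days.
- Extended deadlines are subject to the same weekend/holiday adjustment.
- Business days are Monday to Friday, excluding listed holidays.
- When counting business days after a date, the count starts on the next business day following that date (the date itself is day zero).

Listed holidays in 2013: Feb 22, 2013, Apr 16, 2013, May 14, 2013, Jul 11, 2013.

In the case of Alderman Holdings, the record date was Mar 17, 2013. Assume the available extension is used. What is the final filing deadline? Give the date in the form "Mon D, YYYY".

Apr 4, 2013

14 calendar days after Mar 17, 2013 is Mar 31, 2013.
Because Mar 31, 2013 is a Sunday, the deadline becomes Apr 1, 2013 (Monday).
Counting 3 further business days from Apr 1, 2013 reaches Apr 4, 2013.
Apr 4, 2013 (Thursday) is already a business day.
The final due date is Apr 4, 2013.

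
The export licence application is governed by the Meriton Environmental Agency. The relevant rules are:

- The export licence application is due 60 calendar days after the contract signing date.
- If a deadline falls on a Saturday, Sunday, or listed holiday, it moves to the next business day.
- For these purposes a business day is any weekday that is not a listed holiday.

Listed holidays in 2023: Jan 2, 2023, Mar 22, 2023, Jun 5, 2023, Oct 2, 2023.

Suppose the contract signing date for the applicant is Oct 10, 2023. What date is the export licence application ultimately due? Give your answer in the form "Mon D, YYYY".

Dec 11, 2023

Adding 60 calendar days to Oct 10, 2023 gives Dec 9, 2023.
Dec 9, 2023 is a Saturday; the next business day is Dec 11, 2023 (Monday).
Deadline: Dec 11, 2023.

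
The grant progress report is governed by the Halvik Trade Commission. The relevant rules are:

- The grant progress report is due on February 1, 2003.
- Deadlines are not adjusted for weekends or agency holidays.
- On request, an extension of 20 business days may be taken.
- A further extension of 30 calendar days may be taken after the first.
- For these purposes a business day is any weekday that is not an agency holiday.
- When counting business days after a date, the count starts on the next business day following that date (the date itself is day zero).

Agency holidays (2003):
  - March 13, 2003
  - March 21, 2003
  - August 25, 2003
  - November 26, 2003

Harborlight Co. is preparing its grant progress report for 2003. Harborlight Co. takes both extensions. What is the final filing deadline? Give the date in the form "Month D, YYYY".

March 30, 2003

Start from the fixed due date, February 1, 2003.
February 1, 2003 falls on a Saturday. The rules make no weekend/holiday allowance, so it remains February 1, 2003.
The 20-business-day extension runs from February 1, 2003 to February 28, 2003.
February 28, 2003 falls on a Friday. The rules make no weekend/holiday allowance, so it remains February 28, 2003.
The 30-calendar-day extension moves the deadline from February 28, 2003 to March 30, 2003.
March 30, 2003 falls on a Sunday. The rules make no weekend/holiday allowance, so it remains March 30, 2003.
Final deadline: March 30, 2003.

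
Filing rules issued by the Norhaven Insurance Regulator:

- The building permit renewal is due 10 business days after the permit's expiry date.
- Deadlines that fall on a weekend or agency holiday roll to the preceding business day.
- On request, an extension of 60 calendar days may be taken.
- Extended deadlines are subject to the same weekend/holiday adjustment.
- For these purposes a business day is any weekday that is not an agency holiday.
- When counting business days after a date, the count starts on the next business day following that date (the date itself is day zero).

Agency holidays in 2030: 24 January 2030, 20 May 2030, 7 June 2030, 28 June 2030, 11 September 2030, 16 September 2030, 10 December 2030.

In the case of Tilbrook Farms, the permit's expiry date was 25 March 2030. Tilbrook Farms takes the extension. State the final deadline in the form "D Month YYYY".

6 June 2030

Counting 10 business days after 25 March 2030 (skipping weekends and listed holidays) reaches 8 April 2030.
8 April 2030 (Monday) is already a business day.
Add the 60 calendar-day extension to 8 April 2030: 7 June 2030.
Because 7 June 2030 is a listed holiday, the deadline becomes 6 June 2030 (Thursday).
The final due date is 6 June 2030.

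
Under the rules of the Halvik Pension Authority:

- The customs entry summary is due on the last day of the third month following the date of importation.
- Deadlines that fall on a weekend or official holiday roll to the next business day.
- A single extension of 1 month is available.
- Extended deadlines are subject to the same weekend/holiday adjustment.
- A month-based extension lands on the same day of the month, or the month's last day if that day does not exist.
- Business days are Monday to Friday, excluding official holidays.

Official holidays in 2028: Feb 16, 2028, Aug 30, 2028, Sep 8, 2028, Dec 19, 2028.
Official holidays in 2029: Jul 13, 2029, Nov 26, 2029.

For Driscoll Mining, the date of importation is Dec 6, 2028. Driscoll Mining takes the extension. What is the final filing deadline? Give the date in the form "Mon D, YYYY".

3 months after Dec 6, 2028 falls in March 2029; the last day of that month is Mar 31, 2029.
Mar 31, 2029 is a Saturday; the next business day is Apr 2, 2029 (Monday).
Applying the 1 month extension: 1 month after Apr 2, 2029 is May 2, 2029.
May 2, 2029 is a Wednesday and not a listed holiday, so it stands.
Deadline: May 2, 2029.

May 2, 2029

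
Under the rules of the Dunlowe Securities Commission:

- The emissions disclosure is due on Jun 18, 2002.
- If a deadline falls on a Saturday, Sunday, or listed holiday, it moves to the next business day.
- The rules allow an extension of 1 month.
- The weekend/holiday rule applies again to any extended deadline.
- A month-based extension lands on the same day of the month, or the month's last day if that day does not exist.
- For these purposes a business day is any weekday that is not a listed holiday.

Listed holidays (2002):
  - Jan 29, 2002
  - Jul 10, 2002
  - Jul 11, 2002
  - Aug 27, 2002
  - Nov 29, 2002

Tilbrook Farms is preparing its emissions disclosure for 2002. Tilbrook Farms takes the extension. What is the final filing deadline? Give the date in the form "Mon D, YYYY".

The statutory due date is Jun 18, 2002.
Jun 18, 2002 (Tuesday) is already a business day.
Applying the 1 month extension: 1 month after Jun 18, 2002 is Jul 18, 2002.
Jul 18, 2002 falls on a Thursday, which is a business day, so no adjustment is needed.
Deadline: Jul 18, 2002.

Jul 18, 2002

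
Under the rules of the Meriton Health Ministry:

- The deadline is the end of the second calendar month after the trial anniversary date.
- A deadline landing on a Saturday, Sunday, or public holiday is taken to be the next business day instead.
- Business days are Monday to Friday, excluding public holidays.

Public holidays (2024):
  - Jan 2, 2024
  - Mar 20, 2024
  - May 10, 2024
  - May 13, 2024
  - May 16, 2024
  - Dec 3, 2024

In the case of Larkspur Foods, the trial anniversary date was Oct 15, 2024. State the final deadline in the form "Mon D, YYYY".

Dec 31, 2024

The second month after Oct 15, 2024 is December 2024, whose last day is Dec 31, 2024.
Since Dec 31, 2024 is a Tuesday and not a holiday, the date is unchanged.
The final due date is Dec 31, 2024.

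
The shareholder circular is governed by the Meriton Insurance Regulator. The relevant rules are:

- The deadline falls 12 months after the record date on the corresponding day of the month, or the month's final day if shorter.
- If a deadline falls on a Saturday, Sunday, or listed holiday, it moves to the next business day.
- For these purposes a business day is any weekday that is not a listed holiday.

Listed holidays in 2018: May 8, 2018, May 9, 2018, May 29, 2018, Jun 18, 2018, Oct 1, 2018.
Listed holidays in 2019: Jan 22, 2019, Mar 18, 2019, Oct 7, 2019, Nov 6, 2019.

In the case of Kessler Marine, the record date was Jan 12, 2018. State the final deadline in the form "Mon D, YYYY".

12 months from Jan 12, 2018 is Jan 12, 2019.
Because Jan 12, 2019 is a Saturday, the deadline becomes Jan 14, 2019 (Monday).
Deadline: Jan 14, 2019.

Jan 14, 2019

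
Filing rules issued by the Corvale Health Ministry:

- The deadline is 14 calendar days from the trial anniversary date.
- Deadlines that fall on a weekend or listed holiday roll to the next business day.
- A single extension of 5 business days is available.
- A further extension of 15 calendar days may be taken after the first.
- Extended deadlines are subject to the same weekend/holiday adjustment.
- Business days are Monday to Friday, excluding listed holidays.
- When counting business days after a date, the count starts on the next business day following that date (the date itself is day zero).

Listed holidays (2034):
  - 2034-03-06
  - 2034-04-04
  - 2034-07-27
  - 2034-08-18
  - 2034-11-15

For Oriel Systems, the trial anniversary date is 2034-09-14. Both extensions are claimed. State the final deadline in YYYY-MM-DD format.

14 calendar days after 2034-09-14 is 2034-09-28.
2034-09-28 falls on a Thursday, which is a business day, so no adjustment is needed.
Counting 5 further business days from 2034-09-28 reaches 2034-10-05.
Since 2034-10-05 is a Thursday and not a holiday, the date is unchanged.
With the 15-day extension, 2034-10-05 becomes 2034-10-20.
Since 2034-10-20 is a Friday and not a holiday, the date is unchanged.
Deadline: 2034-10-20.

2034-10-20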